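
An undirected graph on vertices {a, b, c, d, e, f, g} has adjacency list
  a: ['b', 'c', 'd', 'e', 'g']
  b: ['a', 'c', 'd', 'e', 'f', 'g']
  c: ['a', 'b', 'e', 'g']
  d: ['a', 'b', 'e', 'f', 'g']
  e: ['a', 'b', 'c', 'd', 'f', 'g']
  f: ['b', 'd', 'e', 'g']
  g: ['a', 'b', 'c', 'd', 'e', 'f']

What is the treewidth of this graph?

4

A width-4 tree decomposition is:
Bags: B1 = {a, b, d, e, g}  B2 = {b, d, e, f, g}  B3 = {a, b, c, e, g}
Tree: B1–B2, B1–B3
Each bag holds 5 vertices, so the decomposition has width 4, which upper-bounds the treewidth. For the lower bound, the 5 vertices {b, d, e, f, g} are pairwise adjacent, and any tree decomposition puts a clique entirely inside one bag — forcing width ≥ 4. Therefore the treewidth is 4.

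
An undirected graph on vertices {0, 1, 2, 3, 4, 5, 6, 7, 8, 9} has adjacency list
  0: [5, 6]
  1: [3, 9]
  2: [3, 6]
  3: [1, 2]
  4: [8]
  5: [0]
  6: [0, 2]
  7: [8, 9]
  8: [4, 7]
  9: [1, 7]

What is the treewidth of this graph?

1

A width-1 tree decomposition is:
Bags: B1 = {0, 5}  B2 = {0, 6}  B3 = {2, 6}  B4 = {2, 3}  B5 = {1, 3}  B6 = {1, 9}  B7 = {7, 9}  B8 = {7, 8}  B9 = {4, 8}
Tree: B1–B2, B2–B3, B3–B4, B4–B5, B5–B6, B6–B7, B7–B8, B8–B9
The largest bag has 2 vertices, giving width 1; this decomposition certifies tw(G) ≤ 1. Any graph with an edge has treewidth ≥ 1, and G has the edge 5–0. Hence tw(G) = 1 exactly.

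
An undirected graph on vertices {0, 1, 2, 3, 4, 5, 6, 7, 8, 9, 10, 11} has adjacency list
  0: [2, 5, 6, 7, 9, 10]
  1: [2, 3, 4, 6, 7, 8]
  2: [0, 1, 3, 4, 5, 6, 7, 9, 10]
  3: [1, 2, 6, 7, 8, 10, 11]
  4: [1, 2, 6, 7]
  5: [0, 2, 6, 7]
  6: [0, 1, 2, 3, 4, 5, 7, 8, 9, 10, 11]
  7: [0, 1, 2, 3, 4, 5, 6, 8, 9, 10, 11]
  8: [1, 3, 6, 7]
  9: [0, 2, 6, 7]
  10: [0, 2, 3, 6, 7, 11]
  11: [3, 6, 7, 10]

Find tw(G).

A width-4 tree decomposition is:
Bags: B1 = {2, 3, 6, 7, 10}  B2 = {1, 2, 3, 6, 7}  B3 = {1, 3, 6, 7, 8}  B4 = {0, 2, 6, 7, 10}  B5 = {0, 2, 5, 6, 7}  B6 = {1, 2, 4, 6, 7}  B7 = {3, 6, 7, 10, 11}  B8 = {0, 2, 6, 7, 9}
Tree: B1–B2, B2–B3, B1–B4, B4–B5, B2–B6, B1–B7, B5–B8
Every bag has size at most 5, so the width is 5 − 1 = 4 and tw(G) ≤ 4. For the lower bound, the 5 vertices {1, 3, 6, 7, 8} are pairwise adjacent, and any tree decomposition puts a clique entirely inside one bag — forcing width ≥ 4. Therefore the treewidth is 4.

4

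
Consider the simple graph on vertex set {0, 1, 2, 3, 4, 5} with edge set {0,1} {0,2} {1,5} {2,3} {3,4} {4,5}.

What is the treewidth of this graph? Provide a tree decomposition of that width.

Every bag has size at most 3, so the width is 3 − 1 = 2 and tw(G) ≤ 2. The edges 2–3–4–5–1–0–2 form a cycle, so G is not a tree and its treewidth is at least 2. Combining the bounds, tw(G) = 2.

Treewidth 2.
One such decomposition:
Bags: B1 = {2, 3, 4}  B2 = {2, 4, 5}  B3 = {1, 2, 5}  B4 = {0, 1, 2}
Tree: B1–B2, B2–B3, B3–B4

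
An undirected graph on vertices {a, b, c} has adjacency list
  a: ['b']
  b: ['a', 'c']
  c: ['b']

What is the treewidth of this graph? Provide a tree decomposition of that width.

The largest bag has 2 vertices, giving width 1; this decomposition certifies tw(G) ≤ 1. Since G has at least one edge (e.g. a–b), it is not an edgeless graph, so tw(G) ≥ 1. Hence tw(G) = 1 exactly.

Treewidth 1.
One optimal decomposition is:
Bags: B1 = {a, b}  B2 = {b, c}
Tree: B1–B2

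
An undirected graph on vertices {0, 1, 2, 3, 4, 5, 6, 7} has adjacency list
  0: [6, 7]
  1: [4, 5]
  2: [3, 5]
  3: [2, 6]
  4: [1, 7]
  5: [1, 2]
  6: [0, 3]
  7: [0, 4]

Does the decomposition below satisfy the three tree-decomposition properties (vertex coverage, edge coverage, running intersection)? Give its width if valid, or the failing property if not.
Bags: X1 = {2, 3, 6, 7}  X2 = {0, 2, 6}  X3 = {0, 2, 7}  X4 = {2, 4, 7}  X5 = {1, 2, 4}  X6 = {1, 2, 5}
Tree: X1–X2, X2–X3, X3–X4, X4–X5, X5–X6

No — bags containing vertex 7 are not connected in the tree.

A tree decomposition must satisfy three properties: every vertex lies in some bag; for every edge, both endpoints lie together in some bag; and for every vertex, the bags containing it form a connected subtree. Here bags containing vertex 7 are not connected in the tree, so the decomposition is invalid.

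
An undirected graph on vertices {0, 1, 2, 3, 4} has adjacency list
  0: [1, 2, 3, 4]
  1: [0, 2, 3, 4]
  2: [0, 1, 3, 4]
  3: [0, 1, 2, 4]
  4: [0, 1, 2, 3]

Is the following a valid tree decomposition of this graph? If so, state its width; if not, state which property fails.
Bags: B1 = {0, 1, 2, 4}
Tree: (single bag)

No — vertex 3 appears in no bag.

A tree decomposition must satisfy three properties: every vertex lies in some bag; for every edge, both endpoints lie together in some bag; and for every vertex, the bags containing it form a connected subtree. Here vertex 3 appears in no bag, so the decomposition is invalid.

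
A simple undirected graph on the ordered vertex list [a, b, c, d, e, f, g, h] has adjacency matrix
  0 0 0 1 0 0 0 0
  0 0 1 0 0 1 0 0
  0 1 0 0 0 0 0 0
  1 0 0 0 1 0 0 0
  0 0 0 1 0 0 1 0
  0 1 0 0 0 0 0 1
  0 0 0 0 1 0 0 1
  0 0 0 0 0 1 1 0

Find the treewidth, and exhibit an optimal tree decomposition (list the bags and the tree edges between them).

Each bag holds 2 vertices, so the decomposition has width 1, which upper-bounds the treewidth. G has an edge, so its treewidth is at least 1. Hence tw(G) = 1 exactly.

Treewidth 1.
One such decomposition:
Bags: B1 = {a, d}  B2 = {d, e}  B3 = {e, g}  B4 = {g, h}  B5 = {f, h}  B6 = {b, f}  B7 = {b, c}
Tree: B1–B2, B2–B3, B3–B4, B4–B5, B5–B6, B6–B7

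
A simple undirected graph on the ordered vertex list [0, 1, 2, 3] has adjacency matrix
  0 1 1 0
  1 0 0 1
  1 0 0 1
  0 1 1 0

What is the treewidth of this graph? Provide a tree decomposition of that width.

Every bag has size at most 3, so the width is 3 − 1 = 2 and tw(G) ≤ 2. Since 3–1–0–2–3 is a cycle in G, G is not acyclic. Forests are exactly the graphs of treewidth ≤ 1, so tw(G) ≥ 2. Therefore the treewidth is 2.

Treewidth 2.
One such decomposition:
Bags: B1 = {0, 1, 3}  B2 = {0, 2, 3}
Tree: B1–B2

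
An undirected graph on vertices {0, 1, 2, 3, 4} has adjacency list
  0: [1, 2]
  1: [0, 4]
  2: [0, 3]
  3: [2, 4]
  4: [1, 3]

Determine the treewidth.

2

A width-2 tree decomposition is:
Bags: B1 = {1, 3, 4}  B2 = {1, 2, 3}  B3 = {0, 1, 2}
Tree: B1–B2, B2–B3
The largest bag has 3 vertices, giving width 2; this decomposition certifies tw(G) ≤ 2. Since 1–4–3–2–0–1 is a cycle in G, G is not acyclic. Forests are exactly the graphs of treewidth ≤ 1, so tw(G) ≥ 2. Hence tw(G) = 2 exactly.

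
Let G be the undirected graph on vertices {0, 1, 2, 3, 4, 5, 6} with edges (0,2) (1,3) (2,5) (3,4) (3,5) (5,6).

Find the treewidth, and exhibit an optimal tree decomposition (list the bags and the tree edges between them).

The largest bag has 2 vertices, giving width 1; this decomposition certifies tw(G) ≤ 1. Since G has at least one edge (e.g. 2–0), it is not an edgeless graph, so tw(G) ≥ 1. Therefore the treewidth is 1.

Treewidth 1.
One such decomposition:
Bags: B1 = {0, 2}  B2 = {2, 5}  B3 = {5, 6}  B4 = {3, 5}  B5 = {1, 3}  B6 = {3, 4}
Tree: B1–B2, B2–B3, B2–B4, B4–B5, B5–B6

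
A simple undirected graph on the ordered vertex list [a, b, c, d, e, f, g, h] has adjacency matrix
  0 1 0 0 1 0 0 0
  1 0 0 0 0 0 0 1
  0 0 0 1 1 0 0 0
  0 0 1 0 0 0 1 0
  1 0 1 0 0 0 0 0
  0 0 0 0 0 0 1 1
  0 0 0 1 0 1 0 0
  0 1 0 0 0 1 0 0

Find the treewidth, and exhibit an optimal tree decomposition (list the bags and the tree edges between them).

Each bag holds 3 vertices, so the decomposition has width 2, which upper-bounds the treewidth. The edges a–b–h–f–g–d–c–e–a form a cycle, so G is not a tree and its treewidth is at least 2. The upper and lower bounds meet at 2, so that is the treewidth.

Treewidth 2.
Bags: B1 = {a, b, h}  B2 = {a, f, h}  B3 = {a, f, g}  B4 = {a, d, g}  B5 = {a, c, d}  B6 = {a, c, e}
Tree: B1–B2, B2–B3, B3–B4, B4–B5, B5–B6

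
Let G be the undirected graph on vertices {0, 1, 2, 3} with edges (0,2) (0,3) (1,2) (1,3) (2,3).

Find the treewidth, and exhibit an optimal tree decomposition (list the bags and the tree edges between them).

Treewidth 2.
Bags: B1 = {0, 2, 3}  B2 = {1, 2, 3}
Tree: B1–B2

Every bag has size at most 3, so the width is 3 − 1 = 2 and tw(G) ≤ 2. Conversely, {0, 2, 3} is a clique of size 3, and the vertices of any clique must share a bag in every tree decomposition; so some bag has ≥ 3 vertices and tw(G) ≥ 2. Hence tw(G) = 2 exactly.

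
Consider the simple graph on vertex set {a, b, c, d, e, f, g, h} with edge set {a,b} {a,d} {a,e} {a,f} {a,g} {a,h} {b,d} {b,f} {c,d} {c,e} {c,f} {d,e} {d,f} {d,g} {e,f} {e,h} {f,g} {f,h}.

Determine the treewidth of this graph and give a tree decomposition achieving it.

Treewidth 3.
Bags: B1 = {a, d, e, f}  B2 = {a, d, f, g}  B3 = {c, d, e, f}  B4 = {a, b, d, f}  B5 = {a, e, f, h}
Tree: B1–B2, B1–B3, B1–B4, B1–B5

The largest bag has 4 vertices, giving width 3; this decomposition certifies tw(G) ≤ 3. For the lower bound, the 4 vertices {c, d, e, f} are pairwise adjacent, and any tree decomposition puts a clique entirely inside one bag — forcing width ≥ 3. The upper and lower bounds meet at 3, so that is the treewidth.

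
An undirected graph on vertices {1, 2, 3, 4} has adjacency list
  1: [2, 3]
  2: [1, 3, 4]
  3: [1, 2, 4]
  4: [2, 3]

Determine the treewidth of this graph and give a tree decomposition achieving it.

Treewidth 2.
One such decomposition:
Bags: B1 = {2, 3, 4}  B2 = {1, 2, 3}
Tree: B1–B2

Each bag holds 3 vertices, so the decomposition has width 2, which upper-bounds the treewidth. Conversely, {1, 2, 3} is a clique of size 3, and the vertices of any clique must share a bag in every tree decomposition; so some bag has ≥ 3 vertices and tw(G) ≥ 2. Hence tw(G) = 2 exactly.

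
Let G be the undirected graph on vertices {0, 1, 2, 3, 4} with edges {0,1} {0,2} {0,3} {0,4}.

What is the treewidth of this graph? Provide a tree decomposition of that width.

Each bag holds 2 vertices, so the decomposition has width 1, which upper-bounds the treewidth. Since G has at least one edge (e.g. 0–2), it is not an edgeless graph, so tw(G) ≥ 1. Therefore the treewidth is 1.

Treewidth 1.
One such decomposition:
Bags: B1 = {0, 2}  B2 = {0, 3}  B3 = {0, 1}  B4 = {0, 4}
Tree: B1–B2, B1–B3, B1–B4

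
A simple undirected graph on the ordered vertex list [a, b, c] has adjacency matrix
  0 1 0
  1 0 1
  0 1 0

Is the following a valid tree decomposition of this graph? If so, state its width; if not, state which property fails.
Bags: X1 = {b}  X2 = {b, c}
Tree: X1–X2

No — vertex a appears in no bag.

A tree decomposition must satisfy three properties: every vertex lies in some bag; for every edge, both endpoints lie together in some bag; and for every vertex, the bags containing it form a connected subtree. Here vertex a appears in no bag, so the decomposition is invalid.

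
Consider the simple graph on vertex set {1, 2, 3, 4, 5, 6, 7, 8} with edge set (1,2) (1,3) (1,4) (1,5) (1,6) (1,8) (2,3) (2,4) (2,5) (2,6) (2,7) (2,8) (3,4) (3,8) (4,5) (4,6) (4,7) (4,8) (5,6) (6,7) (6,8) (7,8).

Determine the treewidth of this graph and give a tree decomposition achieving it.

The largest bag has 5 vertices, giving width 4; this decomposition certifies tw(G) ≤ 4. Conversely, {1, 2, 3, 4, 8} is a clique of size 5, and the vertices of any clique must share a bag in every tree decomposition; so some bag has ≥ 5 vertices and tw(G) ≥ 4. Therefore the treewidth is 4.

Treewidth 4.
Bags: B1 = {1, 2, 4, 6, 8}  B2 = {2, 4, 6, 7, 8}  B3 = {1, 2, 4, 5, 6}  B4 = {1, 2, 3, 4, 8}
Tree: B1–B2, B1–B3, B1–B4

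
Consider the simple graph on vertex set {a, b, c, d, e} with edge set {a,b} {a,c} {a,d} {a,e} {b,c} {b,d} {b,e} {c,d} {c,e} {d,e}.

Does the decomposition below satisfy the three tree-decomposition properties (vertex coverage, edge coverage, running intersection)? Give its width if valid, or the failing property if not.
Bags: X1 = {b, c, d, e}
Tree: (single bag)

No — vertex a appears in no bag.

A tree decomposition must satisfy three properties: every vertex lies in some bag; for every edge, both endpoints lie together in some bag; and for every vertex, the bags containing it form a connected subtree. Here vertex a appears in no bag, so the decomposition is invalid.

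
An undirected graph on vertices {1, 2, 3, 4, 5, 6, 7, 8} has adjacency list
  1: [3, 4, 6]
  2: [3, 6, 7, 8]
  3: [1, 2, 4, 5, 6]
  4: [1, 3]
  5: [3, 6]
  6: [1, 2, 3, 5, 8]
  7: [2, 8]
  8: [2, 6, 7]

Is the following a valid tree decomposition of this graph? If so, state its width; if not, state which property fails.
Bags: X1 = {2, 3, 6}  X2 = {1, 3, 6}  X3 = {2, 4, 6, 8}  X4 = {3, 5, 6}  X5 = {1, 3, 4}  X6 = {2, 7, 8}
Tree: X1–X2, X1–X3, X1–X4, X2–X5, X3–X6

A tree decomposition must satisfy three properties: every vertex lies in some bag; for every edge, both endpoints lie together in some bag; and for every vertex, the bags containing it form a connected subtree. Here bags containing vertex 4 are not connected in the tree, so the decomposition is invalid.

No — bags containing vertex 4 are not connected in the tree.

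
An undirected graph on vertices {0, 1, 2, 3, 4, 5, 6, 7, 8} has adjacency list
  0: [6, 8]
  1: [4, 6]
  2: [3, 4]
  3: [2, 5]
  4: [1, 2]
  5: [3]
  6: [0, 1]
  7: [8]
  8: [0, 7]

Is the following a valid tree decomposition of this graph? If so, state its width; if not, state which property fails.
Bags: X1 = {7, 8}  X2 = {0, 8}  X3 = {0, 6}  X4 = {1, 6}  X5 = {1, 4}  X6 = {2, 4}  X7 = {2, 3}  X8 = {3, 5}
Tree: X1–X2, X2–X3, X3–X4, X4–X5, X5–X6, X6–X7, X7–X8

Checking the three conditions: (i) the bags cover all of {0, 1, 2, 3, 4, 5, 6, 7, 8}; (ii) for each edge, some bag contains both endpoints; (iii) the bags containing any fixed vertex form a subtree. All hold, so the decomposition is valid with width 2 − 1 = 1.

Yes; width 1.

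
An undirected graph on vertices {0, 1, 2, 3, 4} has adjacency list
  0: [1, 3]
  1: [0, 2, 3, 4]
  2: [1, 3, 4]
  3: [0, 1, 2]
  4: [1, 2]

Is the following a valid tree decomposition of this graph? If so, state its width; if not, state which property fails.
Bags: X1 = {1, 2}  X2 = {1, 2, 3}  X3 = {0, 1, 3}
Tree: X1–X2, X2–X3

No — vertex 4 appears in no bag.

A tree decomposition must satisfy three properties: every vertex lies in some bag; for every edge, both endpoints lie together in some bag; and for every vertex, the bags containing it form a connected subtree. Here vertex 4 appears in no bag, so the decomposition is invalid.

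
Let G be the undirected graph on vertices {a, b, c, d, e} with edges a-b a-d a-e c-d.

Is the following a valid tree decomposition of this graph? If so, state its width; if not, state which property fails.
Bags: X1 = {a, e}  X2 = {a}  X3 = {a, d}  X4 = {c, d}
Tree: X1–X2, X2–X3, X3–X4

A tree decomposition must satisfy three properties: every vertex lies in some bag; for every edge, both endpoints lie together in some bag; and for every vertex, the bags containing it form a connected subtree. Here vertex b appears in no bag, so the decomposition is invalid.

No — vertex b appears in no bag.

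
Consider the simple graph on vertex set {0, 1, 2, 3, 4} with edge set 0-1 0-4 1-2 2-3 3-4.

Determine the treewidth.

A width-2 tree decomposition is:
Bags: B1 = {0, 1, 2}  B2 = {0, 2, 4}  B3 = {2, 3, 4}
Tree: B1–B2, B2–B3
The largest bag has 3 vertices, giving width 2; this decomposition certifies tw(G) ≤ 2. The edges 2–1–0–4–3–2 form a cycle, so G is not a tree and its treewidth is at least 2. Hence tw(G) = 2 exactly.

2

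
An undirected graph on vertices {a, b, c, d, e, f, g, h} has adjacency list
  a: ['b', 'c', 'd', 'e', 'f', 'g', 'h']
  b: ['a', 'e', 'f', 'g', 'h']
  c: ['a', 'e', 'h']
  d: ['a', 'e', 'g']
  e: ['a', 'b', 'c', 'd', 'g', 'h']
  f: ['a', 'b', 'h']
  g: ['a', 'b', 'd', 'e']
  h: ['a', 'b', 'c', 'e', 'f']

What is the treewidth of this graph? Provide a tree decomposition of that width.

Treewidth 3.
One optimal decomposition is:
Bags: B1 = {a, b, e, h}  B2 = {a, c, e, h}  B3 = {a, b, f, h}  B4 = {a, b, e, g}  B5 = {a, d, e, g}
Tree: B1–B2, B1–B3, B1–B4, B4–B5

Each bag holds 4 vertices, so the decomposition has width 3, which upper-bounds the treewidth. For the lower bound, the 4 vertices {a, d, e, g} are pairwise adjacent, and any tree decomposition puts a clique entirely inside one bag — forcing width ≥ 3. Therefore the treewidth is 3.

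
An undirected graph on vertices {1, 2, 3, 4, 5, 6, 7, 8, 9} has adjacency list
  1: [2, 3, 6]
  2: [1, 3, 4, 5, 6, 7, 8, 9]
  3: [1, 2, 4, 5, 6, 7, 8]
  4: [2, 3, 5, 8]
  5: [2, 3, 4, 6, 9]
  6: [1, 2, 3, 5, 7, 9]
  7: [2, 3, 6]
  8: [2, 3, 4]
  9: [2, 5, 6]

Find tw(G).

3

A width-3 tree decomposition is:
Bags: B1 = {2, 3, 4, 8}  B2 = {2, 3, 4, 5}  B3 = {2, 3, 5, 6}  B4 = {2, 3, 6, 7}  B5 = {2, 5, 6, 9}  B6 = {1, 2, 3, 6}
Tree: B1–B2, B2–B3, B3–B4, B3–B5, B3–B6
Every bag has size at most 4, so the width is 4 − 1 = 3 and tw(G) ≤ 3. For the lower bound, the 4 vertices {2, 5, 6, 9} are pairwise adjacent, and any tree decomposition puts a clique entirely inside one bag — forcing width ≥ 3. Hence tw(G) = 3 exactly.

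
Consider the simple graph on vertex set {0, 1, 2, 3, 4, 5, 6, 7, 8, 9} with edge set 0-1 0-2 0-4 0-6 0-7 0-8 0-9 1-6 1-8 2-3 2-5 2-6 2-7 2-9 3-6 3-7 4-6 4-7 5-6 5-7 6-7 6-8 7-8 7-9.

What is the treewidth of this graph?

A width-3 tree decomposition is:
Bags: B1 = {0, 2, 6, 7}  B2 = {0, 4, 6, 7}  B3 = {2, 3, 6, 7}  B4 = {0, 2, 7, 9}  B5 = {2, 5, 6, 7}  B6 = {0, 6, 7, 8}  B7 = {0, 1, 6, 8}
Tree: B1–B2, B1–B3, B1–B4, B3–B5, B2–B6, B6–B7
The largest bag has 4 vertices, giving width 3; this decomposition certifies tw(G) ≤ 3. On the other hand G contains the 4-clique {0, 2, 7, 9}. A clique must lie in a single bag of any decomposition, so no decomposition can have width below 3. Combining the bounds, tw(G) = 3.

3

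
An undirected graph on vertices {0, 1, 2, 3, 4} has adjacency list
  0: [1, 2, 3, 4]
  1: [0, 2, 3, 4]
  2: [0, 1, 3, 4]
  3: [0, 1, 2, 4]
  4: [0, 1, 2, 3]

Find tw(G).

4

A width-4 tree decomposition is:
Bags: B1 = {0, 1, 2, 3, 4}
Tree: (single bag)
A single bag containing all 5 vertices is trivially a valid decomposition of width 4. On the other hand G contains the 5-clique {0, 1, 2, 3, 4}. A clique must lie in a single bag of any decomposition, so no decomposition can have width below 4. Hence tw(G) = 4 exactly.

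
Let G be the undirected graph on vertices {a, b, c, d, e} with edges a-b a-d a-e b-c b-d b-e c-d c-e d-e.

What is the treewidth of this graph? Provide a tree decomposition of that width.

Treewidth 3.
Bags: B1 = {a, b, d, e}  B2 = {b, c, d, e}
Tree: B1–B2

Every bag has size at most 4, so the width is 4 − 1 = 3 and tw(G) ≤ 3. For the lower bound, the 4 vertices {b, c, d, e} are pairwise adjacent, and any tree decomposition puts a clique entirely inside one bag — forcing width ≥ 3. Therefore the treewidth is 3.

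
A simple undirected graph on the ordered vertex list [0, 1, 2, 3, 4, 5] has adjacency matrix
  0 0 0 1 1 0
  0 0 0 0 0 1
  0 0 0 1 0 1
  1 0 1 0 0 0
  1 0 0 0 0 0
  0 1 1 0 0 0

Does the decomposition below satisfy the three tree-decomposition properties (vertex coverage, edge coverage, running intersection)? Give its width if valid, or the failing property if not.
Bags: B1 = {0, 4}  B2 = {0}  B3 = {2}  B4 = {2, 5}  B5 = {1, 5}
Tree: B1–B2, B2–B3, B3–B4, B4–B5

A tree decomposition must satisfy three properties: every vertex lies in some bag; for every edge, both endpoints lie together in some bag; and for every vertex, the bags containing it form a connected subtree. Here vertex 3 appears in no bag, so the decomposition is invalid.

No — vertex 3 appears in no bag.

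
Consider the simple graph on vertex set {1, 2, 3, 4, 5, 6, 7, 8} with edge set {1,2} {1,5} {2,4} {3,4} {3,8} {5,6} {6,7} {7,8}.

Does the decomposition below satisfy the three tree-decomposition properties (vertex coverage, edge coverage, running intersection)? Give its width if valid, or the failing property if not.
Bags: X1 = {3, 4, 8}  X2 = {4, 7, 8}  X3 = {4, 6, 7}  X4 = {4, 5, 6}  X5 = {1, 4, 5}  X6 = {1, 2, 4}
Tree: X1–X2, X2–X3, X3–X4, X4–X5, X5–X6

Checking the three conditions: (i) the bags cover all of {1, 2, 3, 4, 5, 6, 7, 8}; (ii) for each edge, some bag contains both endpoints; (iii) the bags containing any fixed vertex form a subtree. All hold, so the decomposition is valid with width 3 − 1 = 2.

Yes; width 2.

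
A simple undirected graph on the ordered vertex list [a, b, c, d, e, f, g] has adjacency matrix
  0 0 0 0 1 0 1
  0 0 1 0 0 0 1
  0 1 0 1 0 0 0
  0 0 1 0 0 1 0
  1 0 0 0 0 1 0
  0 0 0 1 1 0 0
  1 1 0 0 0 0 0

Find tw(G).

A width-2 tree decomposition is:
Bags: B1 = {d, e, f}  B2 = {c, d, e}  B3 = {b, c, e}  B4 = {b, e, g}  B5 = {a, e, g}
Tree: B1–B2, B2–B3, B3–B4, B4–B5
Every bag has size at most 3, so the width is 3 − 1 = 2 and tw(G) ≤ 2. Since e–f–d–c–b–g–a–e is a cycle in G, G is not acyclic. Forests are exactly the graphs of treewidth ≤ 1, so tw(G) ≥ 2. Combining the bounds, tw(G) = 2.

2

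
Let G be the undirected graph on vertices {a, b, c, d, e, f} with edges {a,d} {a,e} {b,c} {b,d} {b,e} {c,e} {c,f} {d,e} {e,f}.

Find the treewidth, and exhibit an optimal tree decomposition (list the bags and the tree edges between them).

Treewidth 2.
Bags: B1 = {c, e, f}  B2 = {b, c, e}  B3 = {b, d, e}  B4 = {a, d, e}
Tree: B1–B2, B2–B3, B3–B4

The largest bag has 3 vertices, giving width 2; this decomposition certifies tw(G) ≤ 2. On the other hand G contains the 3-clique {a, d, e}. A clique must lie in a single bag of any decomposition, so no decomposition can have width below 2. Therefore the treewidth is 2.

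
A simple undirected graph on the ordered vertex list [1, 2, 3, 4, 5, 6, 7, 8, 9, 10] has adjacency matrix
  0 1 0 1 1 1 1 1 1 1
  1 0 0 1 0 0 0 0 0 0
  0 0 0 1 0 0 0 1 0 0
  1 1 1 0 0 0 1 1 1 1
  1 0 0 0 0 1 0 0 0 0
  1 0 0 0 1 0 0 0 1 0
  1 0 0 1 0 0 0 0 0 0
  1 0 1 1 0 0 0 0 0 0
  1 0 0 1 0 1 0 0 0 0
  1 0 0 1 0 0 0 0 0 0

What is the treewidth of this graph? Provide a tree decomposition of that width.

The largest bag has 3 vertices, giving width 2; this decomposition certifies tw(G) ≤ 2. Conversely, {1, 2, 4} is a clique of size 3, and the vertices of any clique must share a bag in every tree decomposition; so some bag has ≥ 3 vertices and tw(G) ≥ 2. Combining the bounds, tw(G) = 2.

Treewidth 2.
One such decomposition:
Bags: B1 = {1, 4, 9}  B2 = {1, 6, 9}  B3 = {1, 4, 10}  B4 = {1, 4, 8}  B5 = {3, 4, 8}  B6 = {1, 2, 4}  B7 = {1, 5, 6}  B8 = {1, 4, 7}
Tree: B1–B2, B1–B3, B3–B4, B4–B5, B3–B6, B2–B7, B1–B8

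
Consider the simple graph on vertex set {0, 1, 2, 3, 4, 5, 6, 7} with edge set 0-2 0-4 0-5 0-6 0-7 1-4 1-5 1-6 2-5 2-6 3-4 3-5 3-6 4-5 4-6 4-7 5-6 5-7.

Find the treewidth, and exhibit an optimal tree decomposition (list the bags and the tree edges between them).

Treewidth 3.
One such decomposition:
Bags: B1 = {0, 4, 5, 6}  B2 = {1, 4, 5, 6}  B3 = {3, 4, 5, 6}  B4 = {0, 4, 5, 7}  B5 = {0, 2, 5, 6}
Tree: B1–B2, B1–B3, B1–B4, B1–B5

Every bag has size at most 4, so the width is 4 − 1 = 3 and tw(G) ≤ 3. On the other hand G contains the 4-clique {0, 2, 5, 6}. A clique must lie in a single bag of any decomposition, so no decomposition can have width below 3. Combining the bounds, tw(G) = 3.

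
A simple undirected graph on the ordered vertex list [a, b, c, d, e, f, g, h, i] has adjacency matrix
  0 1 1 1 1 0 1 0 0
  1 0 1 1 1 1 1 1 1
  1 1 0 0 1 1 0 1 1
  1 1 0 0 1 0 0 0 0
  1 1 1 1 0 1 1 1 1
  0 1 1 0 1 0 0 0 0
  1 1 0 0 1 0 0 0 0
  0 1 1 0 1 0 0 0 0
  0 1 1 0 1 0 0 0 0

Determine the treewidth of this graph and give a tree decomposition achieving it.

Every bag has size at most 4, so the width is 4 − 1 = 3 and tw(G) ≤ 3. On the other hand G contains the 4-clique {a, b, d, e}. A clique must lie in a single bag of any decomposition, so no decomposition can have width below 3. Therefore the treewidth is 3.

Treewidth 3.
One such decomposition:
Bags: B1 = {a, b, d, e}  B2 = {a, b, e, g}  B3 = {a, b, c, e}  B4 = {b, c, e, h}  B5 = {b, c, e, f}  B6 = {b, c, e, i}
Tree: B1–B2, B1–B3, B3–B4, B4–B5, B5–B6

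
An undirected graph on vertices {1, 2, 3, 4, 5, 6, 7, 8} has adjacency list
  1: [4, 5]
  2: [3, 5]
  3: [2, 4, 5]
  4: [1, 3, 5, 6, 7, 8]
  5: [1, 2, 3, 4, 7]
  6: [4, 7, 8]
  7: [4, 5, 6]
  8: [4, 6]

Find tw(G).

2

A width-2 tree decomposition is:
Bags: B1 = {4, 6, 8}  B2 = {4, 6, 7}  B3 = {4, 5, 7}  B4 = {1, 4, 5}  B5 = {3, 4, 5}  B6 = {2, 3, 5}
Tree: B1–B2, B2–B3, B3–B4, B4–B5, B5–B6
Every bag has size at most 3, so the width is 3 − 1 = 2 and tw(G) ≤ 2. On the other hand G contains the 3-clique {2, 3, 5}. A clique must lie in a single bag of any decomposition, so no decomposition can have width below 2. Therefore the treewidth is 2.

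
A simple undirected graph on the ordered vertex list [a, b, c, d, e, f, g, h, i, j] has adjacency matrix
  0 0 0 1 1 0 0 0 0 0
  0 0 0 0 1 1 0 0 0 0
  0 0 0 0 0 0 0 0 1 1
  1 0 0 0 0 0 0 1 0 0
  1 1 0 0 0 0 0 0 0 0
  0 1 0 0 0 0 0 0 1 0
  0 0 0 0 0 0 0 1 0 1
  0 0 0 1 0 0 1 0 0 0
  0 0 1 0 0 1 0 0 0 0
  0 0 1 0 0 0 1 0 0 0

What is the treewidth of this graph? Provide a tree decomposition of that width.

Each bag holds 3 vertices, so the decomposition has width 2, which upper-bounds the treewidth. Since a–e–b–f–i–c–j–g–h–d–a is a cycle in G, G is not acyclic. Forests are exactly the graphs of treewidth ≤ 1, so tw(G) ≥ 2. Therefore the treewidth is 2.

Treewidth 2.
Bags: B1 = {a, b, e}  B2 = {a, b, f}  B3 = {a, f, i}  B4 = {a, c, i}  B5 = {a, c, j}  B6 = {a, g, j}  B7 = {a, g, h}  B8 = {a, d, h}
Tree: B1–B2, B2–B3, B3–B4, B4–B5, B5–B6, B6–B7, B7–B8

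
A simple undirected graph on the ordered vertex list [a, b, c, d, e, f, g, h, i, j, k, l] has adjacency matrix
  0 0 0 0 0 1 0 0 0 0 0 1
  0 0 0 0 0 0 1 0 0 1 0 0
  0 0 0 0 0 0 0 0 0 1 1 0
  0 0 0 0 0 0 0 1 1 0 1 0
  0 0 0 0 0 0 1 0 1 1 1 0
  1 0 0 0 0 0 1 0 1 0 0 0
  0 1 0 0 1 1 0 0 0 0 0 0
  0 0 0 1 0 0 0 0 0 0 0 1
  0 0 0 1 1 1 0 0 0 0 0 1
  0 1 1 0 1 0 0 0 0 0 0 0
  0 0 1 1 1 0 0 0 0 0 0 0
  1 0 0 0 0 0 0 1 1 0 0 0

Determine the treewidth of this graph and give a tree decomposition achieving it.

Each bag holds 4 vertices, so the decomposition has width 3, which upper-bounds the treewidth. For the lower bound: the 4 vertex sets {a,h,l}, {f}, {i}, {d,e,g,k} are disjoint, each induces a connected subgraph, and every pair is joined by at least one edge of G. Contracting each set to a single vertex therefore yields K_{4} as a minor, and since treewidth is minor-monotone, tw(G) ≥ tw(K_{4}) = 3. The upper and lower bounds meet at 3, so that is the treewidth.

Treewidth 3.
Bags: B1 = {a, f, h, l}  B2 = {f, h, i, l}  B3 = {d, f, h, i}  B4 = {d, f, g, i}  B5 = {d, e, g, i}  B6 = {d, e, g, k}  B7 = {b, e, g, k}  B8 = {b, e, j, k}  B9 = {b, c, j, k}
Tree: B1–B2, B2–B3, B3–B4, B4–B5, B5–B6, B6–B7, B7–B8, B8–B9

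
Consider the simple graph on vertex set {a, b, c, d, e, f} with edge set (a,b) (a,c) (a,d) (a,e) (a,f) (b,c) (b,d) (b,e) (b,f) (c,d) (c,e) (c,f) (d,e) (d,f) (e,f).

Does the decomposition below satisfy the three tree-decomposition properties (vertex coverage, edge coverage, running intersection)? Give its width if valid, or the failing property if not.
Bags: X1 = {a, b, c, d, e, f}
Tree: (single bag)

Yes; width 5.

Checking the three conditions: (i) the bags cover all of {a, b, c, d, e, f}; (ii) for each edge, some bag contains both endpoints; (iii) the bags containing any fixed vertex form a subtree. All hold, so the decomposition is valid with width 6 − 1 = 5.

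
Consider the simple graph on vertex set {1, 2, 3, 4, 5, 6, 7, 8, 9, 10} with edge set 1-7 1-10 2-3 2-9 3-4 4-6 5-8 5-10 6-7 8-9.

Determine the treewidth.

2

A width-2 tree decomposition is:
Bags: B1 = {5, 8, 10}  B2 = {8, 9, 10}  B3 = {2, 9, 10}  B4 = {2, 3, 10}  B5 = {3, 4, 10}  B6 = {4, 6, 10}  B7 = {6, 7, 10}  B8 = {1, 7, 10}
Tree: B1–B2, B2–B3, B3–B4, B4–B5, B5–B6, B6–B7, B7–B8
Every bag has size at most 3, so the width is 3 − 1 = 2 and tw(G) ≤ 2. The edges 10–5–8–9–2–3–4–6–7–1–10 form a cycle, so G is not a tree and its treewidth is at least 2. The upper and lower bounds meet at 2, so that is the treewidth.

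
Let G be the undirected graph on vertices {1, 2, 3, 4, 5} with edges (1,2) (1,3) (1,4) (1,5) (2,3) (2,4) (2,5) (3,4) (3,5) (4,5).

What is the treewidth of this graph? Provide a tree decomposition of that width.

Treewidth 4.
Bags: B1 = {1, 2, 3, 4, 5}
Tree: (single bag)

With just one bag of size 5, the width is 5 − 1 = 4, so tw(G) ≤ 4. Conversely, {1, 2, 3, 4, 5} is a clique of size 5, and the vertices of any clique must share a bag in every tree decomposition; so some bag has ≥ 5 vertices and tw(G) ≥ 4. Hence tw(G) = 4 exactly.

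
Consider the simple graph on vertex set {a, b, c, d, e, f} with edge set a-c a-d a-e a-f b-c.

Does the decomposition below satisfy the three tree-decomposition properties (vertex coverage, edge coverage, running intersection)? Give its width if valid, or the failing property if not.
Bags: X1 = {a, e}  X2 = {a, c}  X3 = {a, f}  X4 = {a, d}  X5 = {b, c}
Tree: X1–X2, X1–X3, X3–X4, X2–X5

Checking the three conditions: (i) the bags cover all of {a, b, c, d, e, f}; (ii) for each edge, some bag contains both endpoints; (iii) the bags containing any fixed vertex form a subtree. All hold, so the decomposition is valid with width 2 − 1 = 1.

Yes; width 1.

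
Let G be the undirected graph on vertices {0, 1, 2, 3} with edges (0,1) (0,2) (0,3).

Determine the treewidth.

A width-1 tree decomposition is:
Bags: B1 = {0, 1}  B2 = {0, 3}  B3 = {0, 2}
Tree: B1–B2, B2–B3
Each bag holds 2 vertices, so the decomposition has width 1, which upper-bounds the treewidth. Since G has at least one edge (e.g. 1–0), it is not an edgeless graph, so tw(G) ≥ 1. Combining the bounds, tw(G) = 1.

1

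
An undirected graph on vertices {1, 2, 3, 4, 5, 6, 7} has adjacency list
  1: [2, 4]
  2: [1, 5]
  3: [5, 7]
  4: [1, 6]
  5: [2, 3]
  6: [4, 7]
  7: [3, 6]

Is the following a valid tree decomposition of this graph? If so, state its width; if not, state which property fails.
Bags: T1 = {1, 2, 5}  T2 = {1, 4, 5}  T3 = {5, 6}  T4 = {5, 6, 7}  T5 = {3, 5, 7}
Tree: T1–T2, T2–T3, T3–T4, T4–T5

A tree decomposition must satisfy three properties: every vertex lies in some bag; for every edge, both endpoints lie together in some bag; and for every vertex, the bags containing it form a connected subtree. Here edge (4,6) lies in no bag, so the decomposition is invalid.

No — edge (4,6) lies in no bag.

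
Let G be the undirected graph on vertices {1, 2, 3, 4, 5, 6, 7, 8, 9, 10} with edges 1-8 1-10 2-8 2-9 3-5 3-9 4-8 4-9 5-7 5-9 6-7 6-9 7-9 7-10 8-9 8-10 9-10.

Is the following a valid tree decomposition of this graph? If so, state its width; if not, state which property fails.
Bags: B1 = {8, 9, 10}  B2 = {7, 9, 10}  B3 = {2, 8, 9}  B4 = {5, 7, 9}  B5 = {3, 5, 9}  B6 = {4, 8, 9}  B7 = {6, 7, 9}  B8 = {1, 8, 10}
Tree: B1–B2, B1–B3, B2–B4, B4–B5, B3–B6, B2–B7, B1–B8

Yes; width 2.

Vertex coverage: the bags together contain {1, 2, 3, 4, 5, 6, 7, 8, 9, 10}, the full vertex set. Edge coverage: each edge of G has both endpoints in at least one bag. Running intersection: for every vertex, the bags containing it form a connected subtree. All three properties hold, so this is a valid tree decomposition of width max|bag| − 1 = 2, and hence tw(G) ≤ 2.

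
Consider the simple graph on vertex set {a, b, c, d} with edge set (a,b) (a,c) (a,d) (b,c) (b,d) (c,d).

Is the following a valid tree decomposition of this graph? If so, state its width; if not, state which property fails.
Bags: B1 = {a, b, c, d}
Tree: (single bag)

Checking the three conditions: (i) the bags cover all of {a, b, c, d}; (ii) for each edge, some bag contains both endpoints; (iii) the bags containing any fixed vertex form a subtree. All hold, so the decomposition is valid with width 4 − 1 = 3.

Yes; width 3.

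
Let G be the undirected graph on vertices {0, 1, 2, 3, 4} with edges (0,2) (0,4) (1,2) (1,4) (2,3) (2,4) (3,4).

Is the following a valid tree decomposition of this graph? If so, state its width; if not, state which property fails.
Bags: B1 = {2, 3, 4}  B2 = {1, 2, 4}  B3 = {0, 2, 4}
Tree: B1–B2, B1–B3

Yes; width 2.

Checking the three conditions: (i) the bags cover all of {0, 1, 2, 3, 4}; (ii) for each edge, some bag contains both endpoints; (iii) the bags containing any fixed vertex form a subtree. All hold, so the decomposition is valid with width 3 − 1 = 2.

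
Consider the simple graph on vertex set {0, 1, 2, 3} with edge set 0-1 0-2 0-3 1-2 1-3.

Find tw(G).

2

A width-2 tree decomposition is:
Bags: B1 = {0, 1, 3}  B2 = {0, 1, 2}
Tree: B1–B2
Each bag holds 3 vertices, so the decomposition has width 2, which upper-bounds the treewidth. For the lower bound, the 3 vertices {0, 1, 2} are pairwise adjacent, and any tree decomposition puts a clique entirely inside one bag — forcing width ≥ 2. Therefore the treewidth is 2.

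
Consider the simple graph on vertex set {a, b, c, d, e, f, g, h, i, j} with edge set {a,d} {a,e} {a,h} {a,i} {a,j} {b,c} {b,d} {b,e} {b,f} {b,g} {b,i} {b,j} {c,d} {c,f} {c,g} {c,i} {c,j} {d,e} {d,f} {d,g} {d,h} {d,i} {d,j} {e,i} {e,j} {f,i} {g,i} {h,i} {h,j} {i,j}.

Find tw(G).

A width-4 tree decomposition is:
Bags: B1 = {b, c, d, i, j}  B2 = {b, c, d, f, i}  B3 = {b, d, e, i, j}  B4 = {a, d, e, i, j}  B5 = {b, c, d, g, i}  B6 = {a, d, h, i, j}
Tree: B1–B2, B1–B3, B3–B4, B1–B5, B4–B6
Each bag holds 5 vertices, so the decomposition has width 4, which upper-bounds the treewidth. Conversely, {a, d, h, i, j} is a clique of size 5, and the vertices of any clique must share a bag in every tree decomposition; so some bag has ≥ 5 vertices and tw(G) ≥ 4. Combining the bounds, tw(G) = 4.

4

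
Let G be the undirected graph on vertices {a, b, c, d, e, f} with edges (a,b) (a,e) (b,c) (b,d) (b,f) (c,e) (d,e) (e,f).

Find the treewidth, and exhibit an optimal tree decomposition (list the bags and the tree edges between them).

Treewidth 2.
One optimal decomposition is:
Bags: B1 = {a, b, e}  B2 = {b, c, e}  B3 = {b, d, e}  B4 = {b, e, f}
Tree: B1–B2, B2–B3, B3–B4

The largest bag has 3 vertices, giving width 2; this decomposition certifies tw(G) ≤ 2. Since a–e–c–b–a is a cycle in G, G is not acyclic. Forests are exactly the graphs of treewidth ≤ 1, so tw(G) ≥ 2. The upper and lower bounds meet at 2, so that is the treewidth.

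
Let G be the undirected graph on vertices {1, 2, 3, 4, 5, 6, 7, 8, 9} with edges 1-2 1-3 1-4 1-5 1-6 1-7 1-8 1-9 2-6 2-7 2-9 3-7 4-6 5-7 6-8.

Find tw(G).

2

A width-2 tree decomposition is:
Bags: B1 = {1, 2, 7}  B2 = {1, 2, 6}  B3 = {1, 4, 6}  B4 = {1, 3, 7}  B5 = {1, 5, 7}  B6 = {1, 6, 8}  B7 = {1, 2, 9}
Tree: B1–B2, B2–B3, B1–B4, B4–B5, B2–B6, B2–B7
Every bag has size at most 3, so the width is 3 − 1 = 2 and tw(G) ≤ 2. For the lower bound, the 3 vertices {1, 2, 9} are pairwise adjacent, and any tree decomposition puts a clique entirely inside one bag — forcing width ≥ 2. Therefore the treewidth is 2.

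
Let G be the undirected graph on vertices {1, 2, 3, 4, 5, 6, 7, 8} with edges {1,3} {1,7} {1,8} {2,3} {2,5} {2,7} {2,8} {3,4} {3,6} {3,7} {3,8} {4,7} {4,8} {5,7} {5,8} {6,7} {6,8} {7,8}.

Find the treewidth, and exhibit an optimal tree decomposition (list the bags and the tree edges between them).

Treewidth 3.
One such decomposition:
Bags: B1 = {3, 4, 7, 8}  B2 = {3, 6, 7, 8}  B3 = {1, 3, 7, 8}  B4 = {2, 3, 7, 8}  B5 = {2, 5, 7, 8}
Tree: B1–B2, B2–B3, B3–B4, B4–B5

Each bag holds 4 vertices, so the decomposition has width 3, which upper-bounds the treewidth. Conversely, {1, 3, 7, 8} is a clique of size 4, and the vertices of any clique must share a bag in every tree decomposition; so some bag has ≥ 4 vertices and tw(G) ≥ 3. Hence tw(G) = 3 exactly.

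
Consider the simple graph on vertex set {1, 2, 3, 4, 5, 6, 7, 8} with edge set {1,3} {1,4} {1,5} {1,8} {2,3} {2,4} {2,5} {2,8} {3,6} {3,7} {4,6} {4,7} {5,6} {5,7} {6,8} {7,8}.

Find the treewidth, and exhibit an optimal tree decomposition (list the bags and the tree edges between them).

The largest bag has 5 vertices, giving width 4; this decomposition certifies tw(G) ≤ 4. For the lower bound: the 5 vertex sets {3,7}, {4,6}, {2,5}, {1}, {8} are disjoint, each induces a connected subgraph, and every pair is joined by at least one edge of G. Contracting each set to a single vertex therefore yields K_{5} as a minor, and since treewidth is minor-monotone, tw(G) ≥ tw(K_{5}) = 4. Hence tw(G) = 4 exactly.

Treewidth 4.
One such decomposition:
Bags: B1 = {1, 2, 3, 6, 7}  B2 = {1, 2, 4, 6, 7}  B3 = {1, 2, 5, 6, 7}  B4 = {1, 2, 6, 7, 8}
Tree: B1–B2, B2–B3, B3–B4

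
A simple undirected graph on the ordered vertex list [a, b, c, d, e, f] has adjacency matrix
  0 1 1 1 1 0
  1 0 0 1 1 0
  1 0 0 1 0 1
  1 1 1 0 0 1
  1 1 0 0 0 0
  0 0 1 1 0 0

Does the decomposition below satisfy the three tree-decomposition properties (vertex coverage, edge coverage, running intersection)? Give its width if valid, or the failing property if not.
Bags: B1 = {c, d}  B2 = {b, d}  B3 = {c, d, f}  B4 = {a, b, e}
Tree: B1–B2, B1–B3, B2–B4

A tree decomposition must satisfy three properties: every vertex lies in some bag; for every edge, both endpoints lie together in some bag; and for every vertex, the bags containing it form a connected subtree. Here edge (c,a) lies in no bag, so the decomposition is invalid.

No — edge (c,a) lies in no bag.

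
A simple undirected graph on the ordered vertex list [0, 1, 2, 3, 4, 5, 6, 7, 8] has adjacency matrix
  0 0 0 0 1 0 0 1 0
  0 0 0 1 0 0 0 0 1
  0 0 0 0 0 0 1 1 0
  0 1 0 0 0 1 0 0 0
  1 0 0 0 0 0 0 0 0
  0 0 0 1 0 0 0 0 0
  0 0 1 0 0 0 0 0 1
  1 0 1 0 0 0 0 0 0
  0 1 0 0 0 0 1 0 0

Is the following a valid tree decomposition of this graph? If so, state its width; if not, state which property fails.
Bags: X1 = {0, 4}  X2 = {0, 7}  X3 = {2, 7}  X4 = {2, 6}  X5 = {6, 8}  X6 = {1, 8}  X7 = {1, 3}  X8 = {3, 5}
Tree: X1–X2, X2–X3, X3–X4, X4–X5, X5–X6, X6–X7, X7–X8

Yes; width 1.

Every vertex of G appears in some bag (union = {0, 1, 2, 3, 4, 5, 6, 7, 8}); every edge is covered by a bag; and for each vertex v the set of bags containing v is connected in the bag tree. The decomposition is therefore valid. The largest bag has 2 vertices, so the width is 1.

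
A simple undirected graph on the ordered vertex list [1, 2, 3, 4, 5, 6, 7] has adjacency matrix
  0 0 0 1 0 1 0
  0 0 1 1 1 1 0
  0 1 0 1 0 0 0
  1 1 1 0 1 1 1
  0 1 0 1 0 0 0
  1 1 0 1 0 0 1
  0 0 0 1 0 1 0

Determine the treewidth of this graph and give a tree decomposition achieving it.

Each bag holds 3 vertices, so the decomposition has width 2, which upper-bounds the treewidth. On the other hand G contains the 3-clique {1, 4, 6}. A clique must lie in a single bag of any decomposition, so no decomposition can have width below 2. Therefore the treewidth is 2.

Treewidth 2.
One optimal decomposition is:
Bags: B1 = {1, 4, 6}  B2 = {4, 6, 7}  B3 = {2, 4, 6}  B4 = {2, 3, 4}  B5 = {2, 4, 5}
Tree: B1–B2, B1–B3, B3–B4, B3–B5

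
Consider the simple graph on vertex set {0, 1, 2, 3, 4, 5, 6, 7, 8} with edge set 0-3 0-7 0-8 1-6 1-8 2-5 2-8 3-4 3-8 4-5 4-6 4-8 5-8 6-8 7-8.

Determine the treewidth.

2

A width-2 tree decomposition is:
Bags: B1 = {4, 6, 8}  B2 = {4, 5, 8}  B3 = {3, 4, 8}  B4 = {0, 3, 8}  B5 = {0, 7, 8}  B6 = {2, 5, 8}  B7 = {1, 6, 8}
Tree: B1–B2, B2–B3, B3–B4, B4–B5, B2–B6, B1–B7
The largest bag has 3 vertices, giving width 2; this decomposition certifies tw(G) ≤ 2. For the lower bound, the 3 vertices {0, 3, 8} are pairwise adjacent, and any tree decomposition puts a clique entirely inside one bag — forcing width ≥ 2. The upper and lower bounds meet at 2, so that is the treewidth.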